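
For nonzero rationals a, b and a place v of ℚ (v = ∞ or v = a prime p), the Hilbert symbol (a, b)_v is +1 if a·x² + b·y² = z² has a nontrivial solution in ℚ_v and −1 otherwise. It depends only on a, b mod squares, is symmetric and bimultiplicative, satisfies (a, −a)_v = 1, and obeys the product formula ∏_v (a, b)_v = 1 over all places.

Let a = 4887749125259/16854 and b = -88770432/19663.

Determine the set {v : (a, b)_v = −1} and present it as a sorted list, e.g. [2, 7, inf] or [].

(a, b) ≡ (114114, -18354) mod (ℚ^×)²; places V = {2, 3, 7, 11, 13, 17, 19, 23, 41, 53, ∞}.
(a,b)_19: α=1, u≡2; β=1, v≡14 (mod 19); (2|19)=-1, (14|19)=-1; sign (−1)^1·-1^1·-1^1 = -1.
(a,b)_41: α=2, u≡27; β=0, v≡6 (mod 41); (27|41)=-1, (6|41)=-1; sign (−1)^0·-1^0·-1^2 = +1.
(a,b)_53: α=-2, u≡50; β=-2, v≡9 (mod 53); (50|53)=-1, (9|53)=+1; sign (−1)^0·-1^-2·+1^-2 = +1.
(a,b)_23: α=2, u≡15; β=3, v≡14 (mod 23); (15|23)=-1, (14|23)=-1; sign (−1)^0·-1^3·-1^2 = -1.
(a,b)_∞: sgn(114114)=+, sgn(-18354)=−, so +1.
(a,b)_3: α=-1, u≡1; β=1, v≡2 (mod 3); (1|3)=+1, (2|3)=-1; sign (−1)^1·+1^1·-1^-1 = +1.
(a,b)_11: α=1, u≡5; β=0, v≡5 (mod 11); (5|11)=+1, (5|11)=+1; sign (−1)^0·+1^0·+1^1 = +1.
(a,b)_17: α=2, u≡12; β=0, v≡6 (mod 17); (12|17)=-1, (6|17)=-1; sign (−1)^0·-1^0·-1^2 = +1.
(a,b)_2: α=-1, β=7; u≡1, v≡7 (mod 8); ε(u)ε(v)=0·1, αω(v)=-1·0, βω(u)=7·0; sum ≡ 0  ⇒  +1.
(a,b)_13: α=1, u≡9; β=0, v≡6 (mod 13); (9|13)=+1, (6|13)=-1; sign (−1)^0·+1^0·-1^1 = -1.
(a,b)_7: α=1, u≡3; β=-1, v≡6 (mod 7); (3|7)=-1, (6|7)=-1; sign (−1)^1·-1^-1·-1^1 = -1.
(114114, -18354 / ℚ) ramifies at {7, 13, 19, 23}: a division algebra.

[7, 13, 19, 23]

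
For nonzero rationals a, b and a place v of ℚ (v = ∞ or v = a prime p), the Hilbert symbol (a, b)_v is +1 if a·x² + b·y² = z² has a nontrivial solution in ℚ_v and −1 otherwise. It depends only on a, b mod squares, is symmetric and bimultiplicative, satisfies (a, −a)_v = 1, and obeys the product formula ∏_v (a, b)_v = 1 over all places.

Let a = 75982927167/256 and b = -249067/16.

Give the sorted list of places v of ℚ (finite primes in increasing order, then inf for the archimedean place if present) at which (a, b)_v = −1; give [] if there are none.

(a, b) ≡ (23, -5083) mod (ℚ^×)²; places V = {2, 3, 7, 13, 17, 23, ∞}.
(a,b)_∞: sgn(23)=+, sgn(-5083)=−, so +1.
(a,b)_2: α=-8, β=-4; u≡7, v≡5 (mod 8); ε(u)ε(v)=1·0, αω(v)=-8·1, βω(u)=-4·0; sum ≡ 0  ⇒  +1.
(a,b)_3: α=2, u≡2; β=0, v≡2 (mod 3); (2|3)=-1, (2|3)=-1; sign (−1)^0·-1^0·-1^2 = +1.
(a,b)_23: α=3, u≡6; β=1, v≡6 (mod 23); (6|23)=+1, (6|23)=+1; sign (−1)^1·+1^1·+1^3 = -1.
(a,b)_7: α=4, u≡1; β=2, v≡3 (mod 7); (1|7)=+1, (3|7)=-1; sign (−1)^0·+1^2·-1^4 = +1.
(a,b)_13: α=0, u≡12; β=1, v≡1 (mod 13); (12|13)=+1, (1|13)=+1; sign (−1)^0·+1^1·+1^0 = +1.
(a,b)_17: α=2, u≡7; β=1, v≡14 (mod 17); (7|17)=-1, (14|17)=-1; sign (−1)^0·-1^1·-1^2 = -1.
(23, -5083 / ℚ) ramifies at {17, 23}: a division algebra.

[17, 23]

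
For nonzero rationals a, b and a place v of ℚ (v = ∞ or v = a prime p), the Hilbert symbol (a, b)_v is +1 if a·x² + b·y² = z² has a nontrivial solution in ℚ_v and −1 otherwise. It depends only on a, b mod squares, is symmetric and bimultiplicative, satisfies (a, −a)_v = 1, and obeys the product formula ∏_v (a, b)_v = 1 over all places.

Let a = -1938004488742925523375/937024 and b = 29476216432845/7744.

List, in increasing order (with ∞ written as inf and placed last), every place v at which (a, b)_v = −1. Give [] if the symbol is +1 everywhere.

Mod squares: a ≡ -25415, b ≡ 66839493045. Check v ∈ {∞, 2, 3, 5, 7, 11, 13, 17, 19, 23, 29, 37, 43}.
v=23: a=23^1·(≡11), b=23^1·(≡20) mod 23; (11|23)=-1, (20|23)=-1; (−1)^{1·1·11}·(-1)^1·(-1)^1 = -1.
v=29: a=29^2·(≡27), b=29^1·(≡3) mod 29; (27|29)=-1, (3|29)=-1; (−1)^{2·1·14}·(-1)^1·(-1)^2 = -1.
v=11: a=11^-4·(≡2), b=11^-2·(≡8) mod 11; (2|11)=-1, (8|11)=-1; (−1)^{-4·-2·5}·(-1)^-2·(-1)^-4 = +1.
v=17: a=17^1·(≡1), b=17^1·(≡12) mod 17; (1|17)=+1, (12|17)=-1; (−1)^{1·1·8}·(+1)^1·(-1)^1 = -1.
v=∞: -25415 < 0 and 66839493045 > 0  ⇒  (a,b)_∞ = +1.
v=19: a=19^2·(≡7), b=19^1·(≡7) mod 19; (7|19)=+1, (7|19)=+1; (−1)^{2·1·9}·(+1)^1·(+1)^2 = +1.
v=43: a=43^2·(≡16), b=43^1·(≡18) mod 43; (16|43)=+1, (18|43)=-1; (−1)^{2·1·21}·(+1)^1·(-1)^2 = +1.
v=3: a=3^4·(≡1), b=3^3·(≡1) mod 3; (1|3)=+1, (1|3)=+1; (−1)^{4·3·1}·(+1)^3·(+1)^4 = +1.
v=13: a=13^1·(≡2), b=13^1·(≡6) mod 13; (2|13)=-1, (6|13)=-1; (−1)^{1·1·6}·(-1)^1·(-1)^1 = +1.
v=7: a=7^2·(≡2), b=7^2·(≡3) mod 7; (2|7)=+1, (3|7)=-1; (−1)^{2·2·3}·(+1)^2·(-1)^2 = +1.
v=2: v_2(a)=-6, v_2(b)=-6; units ≡ 1, 5 (mod 8); ε·ε+αω+βω = 0·0+-6·1+-6·0 ≡ 0  ⇒  (a,b)_2 = +1.
v=5: a=5^3·(≡2), b=5^1·(≡1) mod 5; (2|5)=-1, (1|5)=+1; (−1)^{3·1·2}·(-1)^1·(+1)^3 = -1.
v=37: a=37^2·(≡16), b=37^1·(≡19) mod 37; (16|37)=+1, (19|37)=-1; (−1)^{2·1·18}·(+1)^1·(-1)^2 = +1.
(-25415, 66839493045 / ℚ) ramifies at {5, 17, 23, 29}: a division algebra.

[5, 17, 23, 29]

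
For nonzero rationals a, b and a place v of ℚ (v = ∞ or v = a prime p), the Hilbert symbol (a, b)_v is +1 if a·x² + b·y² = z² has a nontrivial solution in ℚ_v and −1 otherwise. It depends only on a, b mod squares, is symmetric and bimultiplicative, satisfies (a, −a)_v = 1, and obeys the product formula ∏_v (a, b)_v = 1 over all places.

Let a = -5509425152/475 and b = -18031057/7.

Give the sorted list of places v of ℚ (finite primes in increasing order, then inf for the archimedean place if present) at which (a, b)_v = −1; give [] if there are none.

[7, 23, 31, inf]

Mod squares: a ≡ -2086238, b ≡ -1043119. Check v ∈ {∞, 2, 5, 7, 11, 19, 23, 31}.
v=2: v_2(a)=11, v_2(b)=0; units ≡ 1, 1 (mod 8); ε·ε+αω+βω = 0·0+11·0+0·0 ≡ 0  ⇒  (a,b)_2 = +1.
v=23: a=23^1·(≡1), b=23^1·(≡6) mod 23; (1|23)=+1, (6|23)=+1; (−1)^{1·1·11}·(+1)^1·(+1)^1 = -1.
v=11: a=11^1·(≡4), b=11^3·(≡7) mod 11; (4|11)=+1, (7|11)=-1; (−1)^{1·3·5}·(+1)^3·(-1)^1 = +1.
v=31: a=31^1·(≡29), b=31^1·(≡23) mod 31; (29|31)=-1, (23|31)=-1; (−1)^{1·1·15}·(-1)^1·(-1)^1 = -1.
v=5: a=5^-2·(≡2), b=5^0·(≡4) mod 5; (2|5)=-1, (4|5)=+1; (−1)^{-2·0·2}·(-1)^0·(+1)^-2 = +1.
v=7: a=7^3·(≡5), b=7^-1·(≡5) mod 7; (5|7)=-1, (5|7)=-1; (−1)^{3·-1·3}·(-1)^-1·(-1)^3 = -1.
v=∞: -2086238 < 0 and -1043119 < 0  ⇒  (a,b)_∞ = -1.
v=19: a=19^-1·(≡10), b=19^1·(≡4) mod 19; (10|19)=-1, (4|19)=+1; (−1)^{-1·1·9}·(-1)^1·(+1)^-1 = +1.
Ram(-2086238, -1043119) = {7, 23, 31, ∞}; no ℚ_7-point on the conic.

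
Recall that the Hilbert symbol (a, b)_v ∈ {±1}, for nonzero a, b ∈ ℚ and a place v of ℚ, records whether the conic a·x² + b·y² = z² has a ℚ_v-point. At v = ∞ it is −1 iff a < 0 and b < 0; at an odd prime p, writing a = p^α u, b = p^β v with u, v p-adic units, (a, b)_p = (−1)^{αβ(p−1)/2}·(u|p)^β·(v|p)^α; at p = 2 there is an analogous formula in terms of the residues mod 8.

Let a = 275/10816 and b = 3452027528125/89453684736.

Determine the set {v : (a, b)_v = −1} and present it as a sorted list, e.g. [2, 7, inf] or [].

[2, 13]

Mod squares: a ≡ 11, b ≡ 27170. Check v ∈ {∞, 2, 3, 5, 11, 13, 19, 47}.
v=3: a=3^0·(≡2), b=3^-2·(≡2) mod 3; (2|3)=-1, (2|3)=-1; (−1)^{0·-2·1}·(-1)^-2·(-1)^0 = +1.
v=5: a=5^2·(≡1), b=5^5·(≡4) mod 5; (1|5)=+1, (4|5)=+1; (−1)^{2·5·2}·(+1)^5·(+1)^2 = +1.
v=11: a=11^1·(≡1), b=11^5·(≡8) mod 11; (1|11)=+1, (8|11)=-1; (−1)^{1·5·5}·(+1)^5·(-1)^1 = +1.
v=19: a=19^0·(≡17), b=19^3·(≡1) mod 19; (17|19)=+1, (1|19)=+1; (−1)^{0·3·9}·(+1)^3·(+1)^0 = +1.
v=47: a=47^0·(≡38), b=47^-2·(≡37) mod 47; (38|47)=-1, (37|47)=+1; (−1)^{0·-2·23}·(-1)^-2·(+1)^0 = +1.
v=∞: 11 > 0 and 27170 > 0  ⇒  (a,b)_∞ = +1.
v=2: v_2(a)=-6, v_2(b)=-11; units ≡ 3, 1 (mod 8); ε·ε+αω+βω = 1·0+-6·0+-11·1 ≡ 1  ⇒  (a,b)_2 = -1.
v=13: a=13^-2·(≡11), b=13^-3·(≡10) mod 13; (11|13)=-1, (10|13)=+1; (−1)^{-2·-3·6}·(-1)^-3·(+1)^-2 = -1.
Ram(11, 27170) = {2, 13}; no ℚ_2-point on the conic.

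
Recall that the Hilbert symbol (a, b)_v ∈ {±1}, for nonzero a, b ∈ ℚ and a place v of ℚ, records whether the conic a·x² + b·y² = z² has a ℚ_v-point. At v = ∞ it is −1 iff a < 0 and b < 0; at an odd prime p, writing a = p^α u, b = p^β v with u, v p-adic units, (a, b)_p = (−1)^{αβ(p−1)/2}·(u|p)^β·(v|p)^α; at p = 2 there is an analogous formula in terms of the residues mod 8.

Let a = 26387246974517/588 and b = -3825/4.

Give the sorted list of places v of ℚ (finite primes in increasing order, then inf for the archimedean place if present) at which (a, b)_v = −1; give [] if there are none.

[2, 19]

Mod squares: a ≡ 8151, b ≡ -17. Check v ∈ {∞, 2, 3, 5, 7, 11, 13, 17, 19, 31}.
v=31: a=31^2·(≡17), b=31^0·(≡28) mod 31; (17|31)=-1, (28|31)=+1; (−1)^{2·0·15}·(-1)^0·(+1)^2 = +1.
v=19: a=19^1·(≡11), b=19^0·(≡8) mod 19; (11|19)=+1, (8|19)=-1; (−1)^{1·0·9}·(+1)^0·(-1)^1 = -1.
v=∞: 8151 > 0 and -17 < 0  ⇒  (a,b)_∞ = +1.
v=13: a=13^1·(≡1), b=13^0·(≡9) mod 13; (1|13)=+1, (9|13)=+1; (−1)^{1·0·6}·(+1)^0·(+1)^1 = +1.
v=5: a=5^0·(≡4), b=5^2·(≡3) mod 5; (4|5)=+1, (3|5)=-1; (−1)^{0·2·2}·(+1)^2·(-1)^0 = +1.
v=17: a=17^4·(≡15), b=17^1·(≡16) mod 17; (15|17)=+1, (16|17)=+1; (−1)^{4·1·8}·(+1)^1·(+1)^4 = +1.
v=2: v_2(a)=-2, v_2(b)=-2; units ≡ 7, 7 (mod 8); ε·ε+αω+βω = 1·1+-2·0+-2·0 ≡ 1  ⇒  (a,b)_2 = -1.
v=11: a=11^3·(≡3), b=11^0·(≡9) mod 11; (3|11)=+1, (9|11)=+1; (−1)^{3·0·5}·(+1)^0·(+1)^3 = +1.
v=7: a=7^-2·(≡6), b=7^0·(≡1) mod 7; (6|7)=-1, (1|7)=+1; (−1)^{-2·0·3}·(-1)^0·(+1)^-2 = +1.
v=3: a=3^-1·(≡2), b=3^2·(≡1) mod 3; (2|3)=-1, (1|3)=+1; (−1)^{-1·2·1}·(-1)^2·(+1)^-1 = +1.
(8151, -17 / ℚ) ramifies at {2, 19}: a division algebra.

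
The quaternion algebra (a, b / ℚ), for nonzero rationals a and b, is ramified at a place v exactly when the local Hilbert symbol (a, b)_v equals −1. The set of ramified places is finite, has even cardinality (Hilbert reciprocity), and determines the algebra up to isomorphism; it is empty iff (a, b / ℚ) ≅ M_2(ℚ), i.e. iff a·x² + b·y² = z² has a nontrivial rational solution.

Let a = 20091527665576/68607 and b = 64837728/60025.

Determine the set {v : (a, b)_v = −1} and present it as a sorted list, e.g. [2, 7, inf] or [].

(a, b) ≡ (6118, 1558) mod (ℚ^×)²; places V = {2, 3, 5, 7, 11, 17, 19, 23, 41, 43, ∞}.
(a,b)_3: α=-4, u≡1; β=2, v≡1 (mod 3); (1|3)=+1, (1|3)=+1; sign (−1)^0·+1^2·+1^-4 = +1.
(a,b)_43: α=4, u≡18; β=0, v≡41 (mod 43); (18|43)=-1, (41|43)=+1; sign (−1)^0·-1^0·+1^4 = +1.
(a,b)_5: α=0, u≡3; β=-2, v≡3 (mod 5); (3|5)=-1, (3|5)=-1; sign (−1)^0·-1^-2·-1^0 = +1.
(a,b)_17: α=0, u≡16; β=2, v≡7 (mod 17); (16|17)=+1, (7|17)=-1; sign (−1)^0·+1^2·-1^0 = +1.
(a,b)_19: α=1, u≡3; β=1, v≡9 (mod 19); (3|19)=-1, (9|19)=+1; sign (−1)^1·-1^1·+1^1 = +1.
(a,b)_2: α=3, β=5; u≡3, v≡3 (mod 8); ε(u)ε(v)=1·1, αω(v)=3·1, βω(u)=5·1; sum ≡ 1  ⇒  -1.
(a,b)_7: α=-1, u≡3; β=-4, v≡1 (mod 7); (3|7)=-1, (1|7)=+1; sign (−1)^0·-1^-4·+1^-1 = +1.
(a,b)_∞: sgn(6118)=+, sgn(1558)=+, so +1.
(a,b)_23: α=1, u≡16; β=0, v≡20 (mod 23); (16|23)=+1, (20|23)=-1; sign (−1)^0·+1^0·-1^1 = -1.
(a,b)_41: α=2, u≡36; β=1, v≡38 (mod 41); (36|41)=+1, (38|41)=-1; sign (−1)^0·+1^1·-1^2 = +1.
(a,b)_11: α=-2, u≡8; β=0, v≡6 (mod 11); (8|11)=-1, (6|11)=-1; sign (−1)^0·-1^0·-1^-2 = +1.
|Ram(6118, 1558)| = 2, even; anisotropic at {2, 23}.

[2, 23]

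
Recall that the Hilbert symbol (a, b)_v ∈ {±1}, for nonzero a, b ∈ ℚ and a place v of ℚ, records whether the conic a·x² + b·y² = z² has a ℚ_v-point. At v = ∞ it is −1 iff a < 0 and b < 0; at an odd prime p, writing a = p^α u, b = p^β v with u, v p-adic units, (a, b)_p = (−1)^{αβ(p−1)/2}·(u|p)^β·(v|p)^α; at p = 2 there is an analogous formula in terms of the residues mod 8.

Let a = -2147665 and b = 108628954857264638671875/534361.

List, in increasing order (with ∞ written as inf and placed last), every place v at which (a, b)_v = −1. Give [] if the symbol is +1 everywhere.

[2, 3, 7, 11, 29, 37]

(a, b) ≡ (-2147665, 6699) mod (ℚ^×)²; places V = {2, 3, 5, 7, 11, 13, 17, 19, 29, 37, 43, 47, ∞}.
(a,b)_5: α=1, u≡2; β=10, v≡4 (mod 5); (2|5)=-1, (4|5)=+1; sign (−1)^0·-1^10·+1^1 = +1.
(a,b)_∞: sgn(-2147665)=−, sgn(6699)=+, so +1.
(a,b)_43: α=0, u≡13; β=-2, v≡27 (mod 43); (13|43)=+1, (27|43)=-1; sign (−1)^0·+1^-2·-1^0 = +1.
(a,b)_13: α=1, u≡12; β=2, v≡4 (mod 13); (12|13)=+1, (4|13)=+1; sign (−1)^0·+1^2·+1^1 = +1.
(a,b)_3: α=0, u≡2; β=3, v≡1 (mod 3); (2|3)=-1, (1|3)=+1; sign (−1)^0·-1^3·+1^0 = -1.
(a,b)_7: α=0, u≡5; β=1, v≡3 (mod 7); (5|7)=-1, (3|7)=-1; sign (−1)^0·-1^1·-1^0 = -1.
(a,b)_29: α=0, u≡17; β=1, v≡6 (mod 29); (17|29)=-1, (6|29)=+1; sign (−1)^0·-1^1·+1^0 = -1.
(a,b)_2: α=0, β=0; u≡7, v≡3 (mod 8); ε(u)ε(v)=1·1, αω(v)=0·1, βω(u)=0·0; sum ≡ 1  ⇒  -1.
(a,b)_17: α=0, u≡13; β=-2, v≡2 (mod 17); (13|17)=+1, (2|17)=+1; sign (−1)^0·+1^-2·+1^0 = +1.
(a,b)_47: α=1, u≡36; β=2, v≡21 (mod 47); (36|47)=+1, (21|47)=+1; sign (−1)^0·+1^2·+1^1 = +1.
(a,b)_19: α=1, u≡15; β=2, v≡17 (mod 19); (15|19)=-1, (17|19)=+1; sign (−1)^0·-1^2·+1^1 = +1.
(a,b)_37: α=1, u≡8; β=2, v≡22 (mod 37); (8|37)=-1, (22|37)=-1; sign (−1)^0·-1^2·-1^1 = -1.
(a,b)_11: α=0, u≡8; β=1, v≡3 (mod 11); (8|11)=-1, (3|11)=+1; sign (−1)^0·-1^1·+1^0 = -1.
(-2147665, 6699 / ℚ) ramifies at {2, 3, 7, 11, 29, 37}: a division algebra.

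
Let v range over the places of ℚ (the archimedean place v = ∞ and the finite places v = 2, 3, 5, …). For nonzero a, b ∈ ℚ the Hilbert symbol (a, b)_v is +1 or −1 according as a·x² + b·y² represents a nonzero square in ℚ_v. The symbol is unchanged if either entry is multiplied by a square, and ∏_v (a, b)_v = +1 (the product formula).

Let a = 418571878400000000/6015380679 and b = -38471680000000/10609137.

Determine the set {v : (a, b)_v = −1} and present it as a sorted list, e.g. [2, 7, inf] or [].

[3, 11, 13, 17]

Mod squares: a ≡ 51051, b ≡ -4290. Check v ∈ {∞, 2, 3, 5, 7, 11, 13, 17}.
v=13: a=13^1·(≡10), b=13^1·(≡2) mod 13; (10|13)=+1, (2|13)=-1; (−1)^{1·1·6}·(+1)^1·(-1)^1 = -1.
v=7: a=7^-3·(≡5), b=7^-2·(≡4) mod 7; (5|7)=-1, (4|7)=+1; (−1)^{-3·-2·3}·(-1)^-2·(+1)^-3 = +1.
v=2: v_2(a)=24, v_2(b)=17; units ≡ 3, 7 (mod 8); ε·ε+αω+βω = 1·1+24·0+17·1 ≡ 0  ⇒  (a,b)_2 = +1.
v=17: a=17^3·(≡11), b=17^2·(≡11) mod 17; (11|17)=-1, (11|17)=-1; (−1)^{3·2·8}·(-1)^2·(-1)^3 = -1.
v=∞: 51051 > 0 and -4290 < 0  ⇒  (a,b)_∞ = +1.
v=11: a=11^-1·(≡6), b=11^-1·(≡8) mod 11; (6|11)=-1, (8|11)=-1; (−1)^{-1·-1·5}·(-1)^-1·(-1)^-1 = -1.
v=3: a=3^-13·(≡1), b=3^-9·(≡1) mod 3; (1|3)=+1, (1|3)=+1; (−1)^{-13·-9·1}·(+1)^-9·(+1)^-13 = -1.
v=5: a=5^8·(≡1), b=5^7·(≡3) mod 5; (1|5)=+1, (3|5)=-1; (−1)^{8·7·2}·(+1)^7·(-1)^8 = +1.
Ram(51051, -4290) = {3, 11, 13, 17}; no ℚ_3-point on the conic.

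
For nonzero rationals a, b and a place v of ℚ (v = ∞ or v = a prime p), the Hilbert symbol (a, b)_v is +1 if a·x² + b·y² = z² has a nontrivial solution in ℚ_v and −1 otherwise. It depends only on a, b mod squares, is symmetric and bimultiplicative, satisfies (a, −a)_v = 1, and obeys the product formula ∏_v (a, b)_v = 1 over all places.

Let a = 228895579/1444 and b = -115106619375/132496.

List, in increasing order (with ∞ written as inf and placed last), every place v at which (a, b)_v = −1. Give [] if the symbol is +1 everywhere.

(a, b) ≡ (1891699, -18791) mod (ℚ^×)²; places V = {2, 3, 5, 7, 11, 13, 19, 23, 29, 37, 41, 43, ∞}.
(a,b)_3: α=0, u≡1; β=4, v≡1 (mod 3); (1|3)=+1, (1|3)=+1; sign (−1)^0·+1^4·+1^0 = +1.
(a,b)_5: α=0, u≡1; β=4, v≡4 (mod 5); (1|5)=+1, (4|5)=+1; sign (−1)^0·+1^4·+1^0 = +1.
(a,b)_37: α=1, u≡4; β=0, v≡31 (mod 37); (4|37)=+1, (31|37)=-1; sign (−1)^0·+1^0·-1^1 = -1.
(a,b)_11: α=2, u≡6; β=2, v≡2 (mod 11); (6|11)=-1, (2|11)=-1; sign (−1)^0·-1^2·-1^2 = +1.
(a,b)_2: α=-2, β=-4; u≡3, v≡1 (mod 8); ε(u)ε(v)=1·0, αω(v)=-2·0, βω(u)=-4·1; sum ≡ 0  ⇒  +1.
(a,b)_7: α=0, u≡5; β=-2, v≡4 (mod 7); (5|7)=-1, (4|7)=+1; sign (−1)^0·-1^-2·+1^0 = +1.
(a,b)_41: α=1, u≡6; β=0, v≡6 (mod 41); (6|41)=-1, (6|41)=-1; sign (−1)^0·-1^0·-1^1 = -1.
(a,b)_13: α=0, u≡3; β=-2, v≡8 (mod 13); (3|13)=+1, (8|13)=-1; sign (−1)^0·+1^-2·-1^0 = +1.
(a,b)_19: α=-2, u≡13; β=1, v≡12 (mod 19); (13|19)=-1, (12|19)=-1; sign (−1)^0·-1^1·-1^-2 = -1.
(a,b)_23: α=0, u≡6; β=1, v≡14 (mod 23); (6|23)=+1, (14|23)=-1; sign (−1)^0·+1^1·-1^0 = +1.
(a,b)_43: α=1, u≡40; β=1, v≡14 (mod 43); (40|43)=+1, (14|43)=+1; sign (−1)^1·+1^1·+1^1 = -1.
(a,b)_29: α=1, u≡11; β=0, v≡9 (mod 29); (11|29)=-1, (9|29)=+1; sign (−1)^0·-1^0·+1^1 = +1.
(a,b)_∞: sgn(1891699)=+, sgn(-18791)=−, so +1.
Ram(1891699, -18791) = {19, 37, 41, 43}; no ℚ_19-point on the conic.

[19, 37, 41, 43]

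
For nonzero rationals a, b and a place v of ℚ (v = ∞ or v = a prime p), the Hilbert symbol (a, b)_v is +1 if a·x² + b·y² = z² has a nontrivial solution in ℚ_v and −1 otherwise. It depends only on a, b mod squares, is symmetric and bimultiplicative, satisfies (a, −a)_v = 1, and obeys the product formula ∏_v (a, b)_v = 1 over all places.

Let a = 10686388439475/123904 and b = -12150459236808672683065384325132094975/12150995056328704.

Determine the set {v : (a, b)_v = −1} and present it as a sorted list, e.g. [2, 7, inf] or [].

[7, 23, 31, 37]

Mod squares: a ≡ 3139339, b ≡ -1271. Check v ∈ {∞, 2, 3, 5, 7, 11, 13, 17, 23, 29, 31, 37, 41}.
v=7: a=7^1·(≡4), b=7^2·(≡6) mod 7; (4|7)=+1, (6|7)=-1; (−1)^{1·2·3}·(+1)^2·(-1)^1 = -1.
v=3: a=3^4·(≡1), b=3^12·(≡1) mod 3; (1|3)=+1, (1|3)=+1; (−1)^{4·12·1}·(+1)^12·(+1)^4 = +1.
v=2: v_2(a)=-10, v_2(b)=-34; units ≡ 3, 1 (mod 8); ε·ε+αω+βω = 1·0+-10·0+-34·1 ≡ 0  ⇒  (a,b)_2 = +1.
v=31: a=31^1·(≡11), b=31^3·(≡21) mod 31; (11|31)=-1, (21|31)=-1; (−1)^{1·3·15}·(-1)^3·(-1)^1 = -1.
v=11: a=11^-2·(≡1), b=11^0·(≡9) mod 11; (1|11)=+1, (9|11)=+1; (−1)^{-2·0·5}·(+1)^0·(+1)^-2 = +1.
v=41: a=41^2·(≡39), b=41^5·(≡18) mod 41; (39|41)=+1, (18|41)=+1; (−1)^{2·5·20}·(+1)^5·(+1)^2 = +1.
v=5: a=5^2·(≡1), b=5^2·(≡4) mod 5; (1|5)=+1, (4|5)=+1; (−1)^{2·2·2}·(+1)^2·(+1)^2 = +1.
v=13: a=13^0·(≡8), b=13^2·(≡12) mod 13; (8|13)=-1, (12|13)=+1; (−1)^{0·2·6}·(-1)^2·(+1)^0 = +1.
v=∞: 3139339 > 0 and -1271 < 0  ⇒  (a,b)_∞ = +1.
v=23: a=23^1·(≡15), b=23^4·(≡19) mod 23; (15|23)=-1, (19|23)=-1; (−1)^{1·4·11}·(-1)^4·(-1)^1 = -1.
v=17: a=17^1·(≡2), b=17^4·(≡4) mod 17; (2|17)=+1, (4|17)=+1; (−1)^{1·4·8}·(+1)^4·(+1)^1 = +1.
v=29: a=29^0·(≡26), b=29^-4·(≡25) mod 29; (26|29)=-1, (25|29)=+1; (−1)^{0·-4·14}·(-1)^-4·(+1)^0 = +1.
v=37: a=37^1·(≡8), b=37^2·(≡2) mod 37; (8|37)=-1, (2|37)=-1; (−1)^{1·2·18}·(-1)^2·(-1)^1 = -1.
Ram(3139339, -1271) = {7, 23, 31, 37}; no ℚ_7-point on the conic.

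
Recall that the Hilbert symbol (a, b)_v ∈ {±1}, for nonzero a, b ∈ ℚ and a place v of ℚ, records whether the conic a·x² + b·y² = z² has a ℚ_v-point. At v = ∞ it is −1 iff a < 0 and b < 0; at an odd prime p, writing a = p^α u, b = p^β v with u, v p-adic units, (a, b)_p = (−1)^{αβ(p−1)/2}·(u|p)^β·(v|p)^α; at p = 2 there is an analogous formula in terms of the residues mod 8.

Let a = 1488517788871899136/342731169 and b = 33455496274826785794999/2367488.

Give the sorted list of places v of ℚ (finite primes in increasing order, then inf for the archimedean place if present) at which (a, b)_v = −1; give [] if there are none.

[2, 13, 23, 31]

(a, b) ≡ (46, 4801342) mod (ℚ^×)²; places V = {2, 3, 7, 11, 13, 17, 23, 29, 31, 37, ∞}.
(a,b)_11: α=-4, u≡10; β=0, v≡6 (mod 11); (10|11)=-1, (6|11)=-1; sign (−1)^0·-1^0·-1^-4 = +1.
(a,b)_37: α=2, u≡1; β=3, v≡34 (mod 37); (1|37)=+1, (34|37)=+1; sign (−1)^0·+1^3·+1^2 = +1.
(a,b)_23: α=1, u≡9; β=1, v≡3 (mod 23); (9|23)=+1, (3|23)=+1; sign (−1)^1·+1^1·+1^1 = -1.
(a,b)_7: α=0, u≡2; β=3, v≡1 (mod 7); (2|7)=+1, (1|7)=+1; sign (−1)^0·+1^3·+1^0 = +1.
(a,b)_3: α=-4, u≡1; β=2, v≡1 (mod 3); (1|3)=+1, (1|3)=+1; sign (−1)^0·+1^2·+1^-4 = +1.
(a,b)_13: α=4, u≡2; β=5, v≡12 (mod 13); (2|13)=-1, (12|13)=+1; sign (−1)^0·-1^5·+1^4 = -1.
(a,b)_∞: sgn(46)=+, sgn(4801342)=+, so +1.
(a,b)_17: α=-2, u≡11; β=-2, v≡16 (mod 17); (11|17)=-1, (16|17)=+1; sign (−1)^0·-1^-2·+1^-2 = +1.
(a,b)_29: α=2, u≡3; β=2, v≡2 (mod 29); (3|29)=-1, (2|29)=-1; sign (−1)^0·-1^2·-1^2 = +1.
(a,b)_31: α=2, u≡11; β=3, v≡6 (mod 31); (11|31)=-1, (6|31)=-1; sign (−1)^0·-1^3·-1^2 = -1.
(a,b)_2: α=11, β=-13; u≡7, v≡7 (mod 8); ε(u)ε(v)=1·1, αω(v)=11·0, βω(u)=-13·0; sum ≡ 1  ⇒  -1.
(46, 4801342 / ℚ) ramifies at {2, 13, 23, 31}: a division algebra.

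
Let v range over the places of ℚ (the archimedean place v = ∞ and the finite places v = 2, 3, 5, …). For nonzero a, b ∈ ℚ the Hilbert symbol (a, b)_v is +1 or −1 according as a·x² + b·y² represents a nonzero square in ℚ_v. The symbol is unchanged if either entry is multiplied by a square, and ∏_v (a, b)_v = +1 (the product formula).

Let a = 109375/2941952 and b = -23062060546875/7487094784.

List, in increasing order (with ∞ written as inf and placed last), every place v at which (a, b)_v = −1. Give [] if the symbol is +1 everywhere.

Mod squares: a ≡ 119, b ≡ -595. Check v ∈ {∞, 2, 3, 5, 7, 13, 17}.
v=13: a=13^-2·(≡6), b=13^-4·(≡12) mod 13; (6|13)=-1, (12|13)=+1; (−1)^{-2·-4·6}·(-1)^-4·(+1)^-2 = +1.
v=5: a=5^6·(≡1), b=5^11·(≡1) mod 5; (1|5)=+1, (1|5)=+1; (−1)^{6·11·2}·(+1)^11·(+1)^6 = +1.
v=17: a=17^-1·(≡5), b=17^1·(≡16) mod 17; (5|17)=-1, (16|17)=+1; (−1)^{-1·1·8}·(-1)^1·(+1)^-1 = -1.
v=3: a=3^0·(≡2), b=3^4·(≡2) mod 3; (2|3)=-1, (2|3)=-1; (−1)^{0·4·1}·(-1)^4·(-1)^0 = +1.
v=∞: 119 > 0 and -595 < 0  ⇒  (a,b)_∞ = +1.
v=7: a=7^1·(≡6), b=7^3·(≡6) mod 7; (6|7)=-1, (6|7)=-1; (−1)^{1·3·3}·(-1)^3·(-1)^1 = -1.
v=2: v_2(a)=-10, v_2(b)=-18; units ≡ 7, 5 (mod 8); ε·ε+αω+βω = 1·0+-10·1+-18·0 ≡ 0  ⇒  (a,b)_2 = +1.
(119, -595 / ℚ) ramifies at {7, 17}: a division algebra.

[7, 17]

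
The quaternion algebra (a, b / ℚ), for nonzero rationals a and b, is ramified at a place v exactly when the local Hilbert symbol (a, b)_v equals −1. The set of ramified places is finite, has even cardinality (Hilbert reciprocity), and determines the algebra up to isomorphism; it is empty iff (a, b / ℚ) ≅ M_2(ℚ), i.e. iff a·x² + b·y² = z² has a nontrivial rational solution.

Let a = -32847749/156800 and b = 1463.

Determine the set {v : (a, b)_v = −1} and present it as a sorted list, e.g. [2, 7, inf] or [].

(a, b) ≡ (-542938, 1463) mod (ℚ^×)²; places V = {2, 5, 7, 11, 19, 23, 29, 37, ∞}.
(a,b)_11: α=3, u≡10; β=1, v≡1 (mod 11); (10|11)=-1, (1|11)=+1; sign (−1)^1·-1^1·+1^3 = +1.
(a,b)_∞: sgn(-542938)=−, sgn(1463)=+, so +1.
(a,b)_5: α=-2, u≡3; β=0, v≡3 (mod 5); (3|5)=-1, (3|5)=-1; sign (−1)^0·-1^0·-1^-2 = +1.
(a,b)_29: α=1, u≡19; β=0, v≡13 (mod 29); (19|29)=-1, (13|29)=+1; sign (−1)^0·-1^0·+1^1 = +1.
(a,b)_7: α=-2, u≡3; β=1, v≡6 (mod 7); (3|7)=-1, (6|7)=-1; sign (−1)^0·-1^1·-1^-2 = -1.
(a,b)_37: α=1, u≡6; β=0, v≡20 (mod 37); (6|37)=-1, (20|37)=-1; sign (−1)^0·-1^0·-1^1 = -1.
(a,b)_2: α=-7, β=0; u≡3, v≡7 (mod 8); ε(u)ε(v)=1·1, αω(v)=-7·0, βω(u)=0·1; sum ≡ 1  ⇒  -1.
(a,b)_23: α=1, u≡5; β=0, v≡14 (mod 23); (5|23)=-1, (14|23)=-1; sign (−1)^0·-1^0·-1^1 = -1.
(a,b)_19: α=0, u≡16; β=1, v≡1 (mod 19); (16|19)=+1, (1|19)=+1; sign (−1)^0·+1^1·+1^0 = +1.
|Ram(-542938, 1463)| = 4, even; anisotropic at {2, 7, 23, 37}.

[2, 7, 23, 37]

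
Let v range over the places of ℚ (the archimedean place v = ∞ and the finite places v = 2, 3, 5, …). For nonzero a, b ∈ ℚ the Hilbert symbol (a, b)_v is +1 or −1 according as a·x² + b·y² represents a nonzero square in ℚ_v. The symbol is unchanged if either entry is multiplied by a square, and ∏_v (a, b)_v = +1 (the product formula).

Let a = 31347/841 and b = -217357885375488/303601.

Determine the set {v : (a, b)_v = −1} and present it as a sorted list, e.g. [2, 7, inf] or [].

[2, 43]

Mod squares: a ≡ 43, b ≡ -11713. Check v ∈ {∞, 2, 3, 11, 13, 17, 19, 29, 43, 53}.
v=53: a=53^0·(≡42), b=53^1·(≡49) mod 53; (42|53)=+1, (49|53)=+1; (−1)^{0·1·26}·(+1)^1·(+1)^0 = +1.
v=3: a=3^6·(≡1), b=3^4·(≡2) mod 3; (1|3)=+1, (2|3)=-1; (−1)^{6·4·1}·(+1)^4·(-1)^6 = +1.
v=17: a=17^0·(≡2), b=17^1·(≡15) mod 17; (2|17)=+1, (15|17)=+1; (−1)^{0·1·8}·(+1)^1·(+1)^0 = +1.
v=∞: 43 > 0 and -11713 < 0  ⇒  (a,b)_∞ = +1.
v=29: a=29^-2·(≡27), b=29^-2·(≡19) mod 29; (27|29)=-1, (19|29)=-1; (−1)^{-2·-2·14}·(-1)^-2·(-1)^-2 = +1.
v=11: a=11^0·(≡6), b=11^2·(≡8) mod 11; (6|11)=-1, (8|11)=-1; (−1)^{0·2·5}·(-1)^2·(-1)^0 = +1.
v=13: a=13^0·(≡12), b=13^1·(≡10) mod 13; (12|13)=+1, (10|13)=+1; (−1)^{0·1·6}·(+1)^1·(+1)^0 = +1.
v=43: a=43^1·(≡25), b=43^2·(≡42) mod 43; (25|43)=+1, (42|43)=-1; (−1)^{1·2·21}·(+1)^2·(-1)^1 = -1.
v=2: v_2(a)=0, v_2(b)=10; units ≡ 3, 7 (mod 8); ε·ε+αω+βω = 1·1+0·0+10·1 ≡ 1  ⇒  (a,b)_2 = -1.
v=19: a=19^0·(≡7), b=19^-2·(≡15) mod 19; (7|19)=+1, (15|19)=-1; (−1)^{0·-2·9}·(+1)^-2·(-1)^0 = +1.
|Ram(43, -11713)| = 2, even; anisotropic at {2, 43}.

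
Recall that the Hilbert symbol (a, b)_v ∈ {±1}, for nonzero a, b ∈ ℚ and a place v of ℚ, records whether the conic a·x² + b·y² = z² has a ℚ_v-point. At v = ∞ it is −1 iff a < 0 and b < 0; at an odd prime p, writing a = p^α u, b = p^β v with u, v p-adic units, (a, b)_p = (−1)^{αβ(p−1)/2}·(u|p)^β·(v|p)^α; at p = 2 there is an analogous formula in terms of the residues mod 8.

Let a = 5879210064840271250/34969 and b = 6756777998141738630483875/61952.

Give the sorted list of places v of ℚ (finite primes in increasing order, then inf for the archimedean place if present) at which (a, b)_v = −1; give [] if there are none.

Mod squares: a ≡ 121394, b ≡ 5510. Check v ∈ {∞, 2, 5, 7, 11, 13, 17, 19, 23, 29}.
v=7: a=7^5·(≡3), b=7^6·(≡2) mod 7; (3|7)=-1, (2|7)=+1; (−1)^{5·6·3}·(-1)^6·(+1)^5 = +1.
v=19: a=19^2·(≡10), b=19^3·(≡9) mod 19; (10|19)=-1, (9|19)=+1; (−1)^{2·3·9}·(-1)^3·(+1)^2 = -1.
v=13: a=13^3·(≡10), b=13^4·(≡2) mod 13; (10|13)=+1, (2|13)=-1; (−1)^{3·4·6}·(+1)^4·(-1)^3 = -1.
v=∞: 121394 > 0 and 5510 > 0  ⇒  (a,b)_∞ = +1.
v=29: a=29^1·(≡17), b=29^1·(≡23) mod 29; (17|29)=-1, (23|29)=+1; (−1)^{1·1·14}·(-1)^1·(+1)^1 = -1.
v=2: v_2(a)=1, v_2(b)=-9; units ≡ 1, 3 (mod 8); ε·ε+αω+βω = 0·1+1·1+-9·0 ≡ 1  ⇒  (a,b)_2 = -1.
v=11: a=11^-2·(≡1), b=11^-2·(≡8) mod 11; (1|11)=+1, (8|11)=-1; (−1)^{-2·-2·5}·(+1)^-2·(-1)^-2 = +1.
v=23: a=23^3·(≡20), b=23^4·(≡3) mod 23; (20|23)=-1, (3|23)=+1; (−1)^{3·4·11}·(-1)^4·(+1)^3 = +1.
v=5: a=5^4·(≡1), b=5^3·(≡3) mod 5; (1|5)=+1, (3|5)=-1; (−1)^{4·3·2}·(+1)^3·(-1)^4 = +1.
v=17: a=17^-2·(≡12), b=17^2·(≡16) mod 17; (12|17)=-1, (16|17)=+1; (−1)^{-2·2·8}·(-1)^2·(+1)^-2 = +1.
Ram(121394, 5510) = {2, 13, 19, 29}; no ℚ_2-point on the conic.

[2, 13, 19, 29]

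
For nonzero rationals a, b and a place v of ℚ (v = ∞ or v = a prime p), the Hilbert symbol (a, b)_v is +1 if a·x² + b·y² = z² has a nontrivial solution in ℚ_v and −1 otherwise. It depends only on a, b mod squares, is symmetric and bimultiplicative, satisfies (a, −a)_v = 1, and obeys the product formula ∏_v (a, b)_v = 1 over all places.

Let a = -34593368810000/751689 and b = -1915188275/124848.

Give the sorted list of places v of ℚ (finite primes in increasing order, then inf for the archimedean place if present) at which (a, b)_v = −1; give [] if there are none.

(a, b) ≡ (-1001, -33) mod (ℚ^×)²; places V = {2, 3, 5, 7, 11, 13, 17, 29, ∞}.
(a,b)_7: α=1, u≡4; β=2, v≡4 (mod 7); (4|7)=+1, (4|7)=+1; sign (−1)^0·+1^2·+1^1 = +1.
(a,b)_11: α=3, u≡10; β=1, v≡7 (mod 11); (10|11)=-1, (7|11)=-1; sign (−1)^1·-1^1·-1^3 = -1.
(a,b)_3: α=-2, u≡1; β=-3, v≡1 (mod 3); (1|3)=+1, (1|3)=+1; sign (−1)^0·+1^-3·+1^-2 = +1.
(a,b)_29: α=0, u≡17; β=2, v≡22 (mod 29); (17|29)=-1, (22|29)=+1; sign (−1)^0·-1^2·+1^0 = +1.
(a,b)_∞: sgn(-1001)=−, sgn(-33)=−, so -1.
(a,b)_17: α=-4, u≡15; β=-2, v≡15 (mod 17); (15|17)=+1, (15|17)=+1; sign (−1)^0·+1^-2·+1^-4 = +1.
(a,b)_2: α=4, β=-4; u≡7, v≡7 (mod 8); ε(u)ε(v)=1·1, αω(v)=4·0, βω(u)=-4·0; sum ≡ 1  ⇒  -1.
(a,b)_5: α=4, u≡1; β=2, v≡3 (mod 5); (1|5)=+1, (3|5)=-1; sign (−1)^0·+1^2·-1^4 = +1.
(a,b)_13: α=5, u≡4; β=2, v≡6 (mod 13); (4|13)=+1, (6|13)=-1; sign (−1)^0·+1^2·-1^5 = -1.
|Ram(-1001, -33)| = 4, even; anisotropic at {2, 11, 13, ∞}.

[2, 11, 13, inf]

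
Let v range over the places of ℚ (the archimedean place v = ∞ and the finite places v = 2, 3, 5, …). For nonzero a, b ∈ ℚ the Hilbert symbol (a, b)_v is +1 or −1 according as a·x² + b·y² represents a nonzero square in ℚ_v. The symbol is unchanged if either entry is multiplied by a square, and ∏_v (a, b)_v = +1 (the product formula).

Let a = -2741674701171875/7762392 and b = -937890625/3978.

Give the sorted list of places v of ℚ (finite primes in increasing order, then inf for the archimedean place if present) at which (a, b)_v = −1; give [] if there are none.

Mod squares: a ≡ -770, b ≡ -442. Check v ∈ {∞, 2, 3, 5, 7, 11, 13, 17}.
v=17: a=17^4·(≡11), b=17^-1·(≡16) mod 17; (11|17)=-1, (16|17)=+1; (−1)^{4·-1·8}·(-1)^-1·(+1)^4 = -1.
v=∞: -770 < 0 and -442 < 0  ⇒  (a,b)_∞ = -1.
v=3: a=3^-6·(≡1), b=3^-2·(≡2) mod 3; (1|3)=+1, (2|3)=-1; (−1)^{-6·-2·1}·(+1)^-2·(-1)^-6 = +1.
v=13: a=13^0·(≡12), b=13^-1·(≡8) mod 13; (12|13)=+1, (8|13)=-1; (−1)^{0·-1·6}·(+1)^-1·(-1)^0 = +1.
v=11: a=11^-3·(≡2), b=11^0·(≡3) mod 11; (2|11)=-1, (3|11)=+1; (−1)^{-3·0·5}·(-1)^0·(+1)^-3 = +1.
v=2: v_2(a)=-3, v_2(b)=-1; units ≡ 7, 3 (mod 8); ε·ε+αω+βω = 1·1+-3·1+-1·0 ≡ 0  ⇒  (a,b)_2 = +1.
v=5: a=5^9·(≡4), b=5^8·(≡3) mod 5; (4|5)=+1, (3|5)=-1; (−1)^{9·8·2}·(+1)^8·(-1)^9 = -1.
v=7: a=7^5·(≡4), b=7^4·(≡5) mod 7; (4|7)=+1, (5|7)=-1; (−1)^{5·4·3}·(+1)^4·(-1)^5 = -1.
Ram(-770, -442) = {5, 7, 17, ∞}; no ℚ_5-point on the conic.

[5, 7, 17, inf]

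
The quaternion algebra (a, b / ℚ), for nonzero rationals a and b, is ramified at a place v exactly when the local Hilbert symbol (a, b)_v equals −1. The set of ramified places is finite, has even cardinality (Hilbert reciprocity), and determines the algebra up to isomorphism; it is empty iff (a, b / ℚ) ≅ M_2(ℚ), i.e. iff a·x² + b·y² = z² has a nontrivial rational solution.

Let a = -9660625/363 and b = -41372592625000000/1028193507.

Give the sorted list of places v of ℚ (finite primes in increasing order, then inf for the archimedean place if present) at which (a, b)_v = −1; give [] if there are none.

Mod squares: a ≡ -46371, b ≡ -101320635. Check v ∈ {∞, 2, 3, 5, 7, 11, 13, 17, 19, 23, 29, 41}.
v=41: a=41^1·(≡27), b=41^1·(≡5) mod 41; (27|41)=-1, (5|41)=+1; (−1)^{1·1·20}·(-1)^1·(+1)^1 = -1.
v=2: v_2(a)=0, v_2(b)=6; units ≡ 5, 5 (mod 8); ε·ε+αω+βω = 0·0+0·1+6·1 ≡ 0  ⇒  (a,b)_2 = +1.
v=13: a=13^1·(≡6), b=13^1·(≡7) mod 13; (6|13)=-1, (7|13)=-1; (−1)^{1·1·6}·(-1)^1·(-1)^1 = +1.
v=7: a=7^0·(≡2), b=7^2·(≡2) mod 7; (2|7)=+1, (2|7)=+1; (−1)^{0·2·3}·(+1)^2·(+1)^0 = +1.
v=19: a=19^0·(≡10), b=19^1·(≡8) mod 19; (10|19)=-1, (8|19)=-1; (−1)^{0·1·9}·(-1)^1·(-1)^0 = -1.
v=11: a=11^-2·(≡5), b=11^-4·(≡7) mod 11; (5|11)=+1, (7|11)=-1; (−1)^{-2·-4·5}·(+1)^-4·(-1)^-2 = +1.
v=29: a=29^1·(≡25), b=29^1·(≡21) mod 29; (25|29)=+1, (21|29)=-1; (−1)^{1·1·14}·(+1)^1·(-1)^1 = -1.
v=∞: -46371 < 0 and -101320635 < 0  ⇒  (a,b)_∞ = -1.
v=23: a=23^0·(≡10), b=23^1·(≡14) mod 23; (10|23)=-1, (14|23)=-1; (−1)^{0·1·11}·(-1)^1·(-1)^0 = -1.
v=17: a=17^0·(≡14), b=17^-2·(≡11) mod 17; (14|17)=-1, (11|17)=-1; (−1)^{0·-2·8}·(-1)^-2·(-1)^0 = +1.
v=5: a=5^4·(≡1), b=5^9·(≡3) mod 5; (1|5)=+1, (3|5)=-1; (−1)^{4·9·2}·(+1)^9·(-1)^4 = +1.
v=3: a=3^-1·(≡2), b=3^-5·(≡2) mod 3; (2|3)=-1, (2|3)=-1; (−1)^{-1·-5·1}·(-1)^-5·(-1)^-1 = -1.
Ram(-46371, -101320635) = {3, 19, 23, 29, 41, ∞}; no ℚ_3-point on the conic.

[3, 19, 23, 29, 41, inf]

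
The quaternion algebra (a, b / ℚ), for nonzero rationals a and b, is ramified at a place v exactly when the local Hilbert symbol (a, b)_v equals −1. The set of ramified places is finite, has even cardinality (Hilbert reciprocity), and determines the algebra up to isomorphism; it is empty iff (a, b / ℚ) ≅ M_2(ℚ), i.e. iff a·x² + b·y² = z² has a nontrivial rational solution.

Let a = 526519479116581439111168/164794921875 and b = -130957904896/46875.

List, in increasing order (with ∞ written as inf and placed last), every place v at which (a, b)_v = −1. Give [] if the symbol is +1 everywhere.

[3, 13, 23, 43]

Mod squares: a ≡ 546, b ≡ -7829913. Check v ∈ {∞, 2, 3, 5, 7, 13, 23, 29, 43}.
v=∞: 546 > 0 and -7829913 < 0  ⇒  (a,b)_∞ = +1.
v=2: v_2(a)=15, v_2(b)=10; units ≡ 1, 7 (mod 8); ε·ε+αω+βω = 0·1+15·0+10·0 ≡ 0  ⇒  (a,b)_2 = +1.
v=5: a=5^-14·(≡4), b=5^-6·(≡3) mod 5; (4|5)=+1, (3|5)=-1; (−1)^{-14·-6·2}·(+1)^-6·(-1)^-14 = +1.
v=43: a=43^2·(≡37), b=43^1·(≡24) mod 43; (37|43)=-1, (24|43)=+1; (−1)^{2·1·21}·(-1)^1·(+1)^2 = -1.
v=3: a=3^-3·(≡2), b=3^-1·(≡2) mod 3; (2|3)=-1, (2|3)=-1; (−1)^{-3·-1·1}·(-1)^-1·(-1)^-3 = -1.
v=13: a=13^3·(≡9), b=13^1·(≡11) mod 13; (9|13)=+1, (11|13)=-1; (−1)^{3·1·6}·(+1)^1·(-1)^3 = -1.
v=23: a=23^4·(≡7), b=23^1·(≡19) mod 23; (7|23)=-1, (19|23)=-1; (−1)^{4·1·11}·(-1)^1·(-1)^4 = -1.
v=29: a=29^2·(≡20), b=29^1·(≡4) mod 29; (20|29)=+1, (4|29)=+1; (−1)^{2·1·14}·(+1)^1·(+1)^2 = +1.
v=7: a=7^5·(≡4), b=7^3·(≡6) mod 7; (4|7)=+1, (6|7)=-1; (−1)^{5·3·3}·(+1)^3·(-1)^5 = +1.
|Ram(546, -7829913)| = 4, even; anisotropic at {3, 13, 23, 43}.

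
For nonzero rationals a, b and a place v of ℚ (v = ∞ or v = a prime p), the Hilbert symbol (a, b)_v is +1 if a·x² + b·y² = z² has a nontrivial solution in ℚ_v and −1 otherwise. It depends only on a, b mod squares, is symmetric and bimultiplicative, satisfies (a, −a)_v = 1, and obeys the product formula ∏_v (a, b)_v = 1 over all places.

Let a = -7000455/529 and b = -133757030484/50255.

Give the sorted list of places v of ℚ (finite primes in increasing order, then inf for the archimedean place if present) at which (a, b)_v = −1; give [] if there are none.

[3, 7, 29, inf]

Mod squares: a ≡ -57855, b ≡ -2755. Check v ∈ {∞, 2, 3, 5, 7, 11, 19, 23, 29}.
v=19: a=19^1·(≡18), b=19^-1·(≡11) mod 19; (18|19)=-1, (11|19)=+1; (−1)^{1·-1·9}·(-1)^-1·(+1)^1 = +1.
v=29: a=29^1·(≡25), b=29^1·(≡8) mod 29; (25|29)=+1, (8|29)=-1; (−1)^{1·1·14}·(+1)^1·(-1)^1 = -1.
v=2: v_2(a)=0, v_2(b)=2; units ≡ 1, 5 (mod 8); ε·ε+αω+βω = 0·0+0·1+2·0 ≡ 0  ⇒  (a,b)_2 = +1.
v=∞: -57855 < 0 and -2755 < 0  ⇒  (a,b)_∞ = -1.
v=7: a=7^1·(≡1), b=7^6·(≡5) mod 7; (1|7)=+1, (5|7)=-1; (−1)^{1·6·3}·(+1)^6·(-1)^1 = -1.
v=5: a=5^1·(≡1), b=5^-1·(≡1) mod 5; (1|5)=+1, (1|5)=+1; (−1)^{1·-1·2}·(+1)^-1·(+1)^1 = +1.
v=23: a=23^-2·(≡9), b=23^-2·(≡19) mod 23; (9|23)=+1, (19|23)=-1; (−1)^{-2·-2·11}·(+1)^-2·(-1)^-2 = +1.
v=3: a=3^1·(≡2), b=3^4·(≡2) mod 3; (2|3)=-1, (2|3)=-1; (−1)^{1·4·1}·(-1)^4·(-1)^1 = -1.
v=11: a=11^2·(≡5), b=11^2·(≡2) mod 11; (5|11)=+1, (2|11)=-1; (−1)^{2·2·5}·(+1)^2·(-1)^2 = +1.
Ram(-57855, -2755) = {3, 7, 29, ∞}; no ℚ_3-point on the conic.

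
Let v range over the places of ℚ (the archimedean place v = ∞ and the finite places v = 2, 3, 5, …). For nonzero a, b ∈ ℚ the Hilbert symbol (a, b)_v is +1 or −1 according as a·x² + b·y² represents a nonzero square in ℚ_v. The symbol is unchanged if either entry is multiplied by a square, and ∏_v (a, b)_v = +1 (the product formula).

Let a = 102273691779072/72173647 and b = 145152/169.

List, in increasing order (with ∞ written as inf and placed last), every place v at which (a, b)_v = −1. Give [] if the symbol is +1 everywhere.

Mod squares: a ≡ 1866634, b ≡ 7. Check v ∈ {∞, 2, 3, 7, 11, 13, 17, 19, 23, 31}.
v=31: a=31^1·(≡6), b=31^0·(≡14) mod 31; (6|31)=-1, (14|31)=+1; (−1)^{1·0·15}·(-1)^0·(+1)^1 = +1.
v=13: a=13^-4·(≡12), b=13^-2·(≡7) mod 13; (12|13)=+1, (7|13)=-1; (−1)^{-4·-2·6}·(+1)^-2·(-1)^-4 = +1.
v=∞: 1866634 > 0 and 7 > 0  ⇒  (a,b)_∞ = +1.
v=11: a=11^1·(≡8), b=11^0·(≡10) mod 11; (8|11)=-1, (10|11)=-1; (−1)^{1·0·5}·(-1)^0·(-1)^1 = -1.
v=7: a=7^-1·(≡4), b=7^1·(≡2) mod 7; (4|7)=+1, (2|7)=+1; (−1)^{-1·1·3}·(+1)^1·(+1)^-1 = -1.
v=19: a=19^-2·(≡17), b=19^0·(≡4) mod 19; (17|19)=+1, (4|19)=+1; (−1)^{-2·0·9}·(+1)^0·(+1)^-2 = +1.
v=2: v_2(a)=15, v_2(b)=8; units ≡ 5, 7 (mod 8); ε·ε+αω+βω = 0·1+15·0+8·1 ≡ 0  ⇒  (a,b)_2 = +1.
v=17: a=17^3·(≡2), b=17^0·(≡11) mod 17; (2|17)=+1, (11|17)=-1; (−1)^{3·0·8}·(+1)^0·(-1)^3 = -1.
v=23: a=23^1·(≡10), b=23^0·(≡20) mod 23; (10|23)=-1, (20|23)=-1; (−1)^{1·0·11}·(-1)^0·(-1)^1 = -1.
v=3: a=3^4·(≡1), b=3^4·(≡1) mod 3; (1|3)=+1, (1|3)=+1; (−1)^{4·4·1}·(+1)^4·(+1)^4 = +1.
(1866634, 7 / ℚ) ramifies at {7, 11, 17, 23}: a division algebra.

[7, 11, 17, 23]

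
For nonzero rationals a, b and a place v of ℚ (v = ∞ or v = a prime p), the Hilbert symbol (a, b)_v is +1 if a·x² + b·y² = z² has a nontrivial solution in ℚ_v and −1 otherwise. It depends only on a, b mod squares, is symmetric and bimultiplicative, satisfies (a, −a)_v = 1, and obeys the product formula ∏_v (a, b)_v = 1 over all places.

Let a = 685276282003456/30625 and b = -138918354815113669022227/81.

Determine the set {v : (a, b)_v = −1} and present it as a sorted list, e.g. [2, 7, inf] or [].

(a, b) ≡ (15466, -5083) mod (ℚ^×)²; places V = {2, 3, 5, 7, 11, 13, 17, 19, 23, 37, ∞}.
(a,b)_7: α=-2, u≡5; β=2, v≡3 (mod 7); (5|7)=-1, (3|7)=-1; sign (−1)^0·-1^2·-1^-2 = +1.
(a,b)_3: α=0, u≡1; β=-4, v≡2 (mod 3); (1|3)=+1, (2|3)=-1; sign (−1)^0·+1^-4·-1^0 = +1.
(a,b)_17: α=0, u≡15; β=3, v≡7 (mod 17); (15|17)=+1, (7|17)=-1; sign (−1)^0·+1^3·-1^0 = +1.
(a,b)_∞: sgn(15466)=+, sgn(-5083)=−, so +1.
(a,b)_11: α=3, u≡1; β=2, v≡8 (mod 11); (1|11)=+1, (8|11)=-1; sign (−1)^0·+1^2·-1^3 = -1.
(a,b)_5: α=-4, u≡4; β=0, v≡3 (mod 5); (4|5)=+1, (3|5)=-1; sign (−1)^0·+1^0·-1^-4 = +1.
(a,b)_2: α=13, β=0; u≡5, v≡5 (mod 8); ε(u)ε(v)=0·0, αω(v)=13·1, βω(u)=0·1; sum ≡ 1  ⇒  -1.
(a,b)_13: α=2, u≡9; β=3, v≡1 (mod 13); (9|13)=+1, (1|13)=+1; sign (−1)^0·+1^3·+1^2 = +1.
(a,b)_23: α=2, u≡11; β=3, v≡13 (mod 23); (11|23)=-1, (13|23)=+1; sign (−1)^0·-1^3·+1^2 = -1.
(a,b)_37: α=1, u≡28; β=2, v≡20 (mod 37); (28|37)=+1, (20|37)=-1; sign (−1)^0·+1^2·-1^1 = -1.
(a,b)_19: α=1, u≡6; β=4, v≡9 (mod 19); (6|19)=+1, (9|19)=+1; sign (−1)^0·+1^4·+1^1 = +1.
|Ram(15466, -5083)| = 4, even; anisotropic at {2, 11, 23, 37}.

[2, 11, 23, 37]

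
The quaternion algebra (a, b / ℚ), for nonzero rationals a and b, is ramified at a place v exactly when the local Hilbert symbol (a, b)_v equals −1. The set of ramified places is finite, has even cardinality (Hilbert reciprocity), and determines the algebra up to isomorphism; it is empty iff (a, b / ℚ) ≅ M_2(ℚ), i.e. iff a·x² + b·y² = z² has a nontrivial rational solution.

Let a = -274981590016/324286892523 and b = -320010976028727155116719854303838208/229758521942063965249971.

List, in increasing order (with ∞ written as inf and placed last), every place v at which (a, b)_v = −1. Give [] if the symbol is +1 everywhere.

[3, 11, 17, 19, 31, inf]

Mod squares: a ≡ -45543, b ≡ -7853085757. Check v ∈ {∞, 2, 3, 7, 11, 13, 17, 19, 29, 31, 37, 41, 47}.
v=41: a=41^-2·(≡33), b=41^-1·(≡20) mod 41; (33|41)=+1, (20|41)=+1; (−1)^{-2·-1·20}·(+1)^-1·(+1)^-2 = +1.
v=11: a=11^-2·(≡10), b=11^-5·(≡1) mod 11; (10|11)=-1, (1|11)=+1; (−1)^{-2·-5·5}·(-1)^-5·(+1)^-2 = -1.
v=37: a=37^0·(≡27), b=37^1·(≡13) mod 37; (27|37)=+1, (13|37)=-1; (−1)^{0·1·18}·(+1)^1·(-1)^0 = +1.
v=7: a=7^2·(≡5), b=7^4·(≡1) mod 7; (5|7)=-1, (1|7)=+1; (−1)^{2·4·3}·(-1)^4·(+1)^2 = +1.
v=∞: -45543 < 0 and -7853085757 < 0  ⇒  (a,b)_∞ = -1.
v=17: a=17^1·(≡11), b=17^5·(≡8) mod 17; (11|17)=-1, (8|17)=+1; (−1)^{1·5·8}·(-1)^5·(+1)^1 = -1.
v=47: a=47^1·(≡28), b=47^3·(≡33) mod 47; (28|47)=+1, (33|47)=-1; (−1)^{1·3·23}·(+1)^3·(-1)^1 = +1.
v=29: a=29^0·(≡6), b=29^2·(≡11) mod 29; (6|29)=+1, (11|29)=-1; (−1)^{0·2·14}·(+1)^2·(-1)^0 = +1.
v=13: a=13^0·(≡4), b=13^-2·(≡3) mod 13; (4|13)=+1, (3|13)=+1; (−1)^{0·-2·6}·(+1)^-2·(+1)^0 = +1.
v=3: a=3^-13·(≡2), b=3^-30·(≡2) mod 3; (2|3)=-1, (2|3)=-1; (−1)^{-13·-30·1}·(-1)^-30·(-1)^-13 = -1.
v=2: v_2(a)=10, v_2(b)=20; units ≡ 1, 3 (mod 8); ε·ε+αω+βω = 0·1+10·1+20·0 ≡ 0  ⇒  (a,b)_2 = +1.
v=31: a=31^0·(≡29), b=31^1·(≡25) mod 31; (29|31)=-1, (25|31)=+1; (−1)^{0·1·15}·(-1)^1·(+1)^0 = -1.
v=19: a=19^3·(≡17), b=19^7·(≡1) mod 19; (17|19)=+1, (1|19)=+1; (−1)^{3·7·9}·(+1)^7·(+1)^3 = -1.
|Ram(-45543, -7853085757)| = 6, even; anisotropic at {3, 11, 17, 19, 31, ∞}.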